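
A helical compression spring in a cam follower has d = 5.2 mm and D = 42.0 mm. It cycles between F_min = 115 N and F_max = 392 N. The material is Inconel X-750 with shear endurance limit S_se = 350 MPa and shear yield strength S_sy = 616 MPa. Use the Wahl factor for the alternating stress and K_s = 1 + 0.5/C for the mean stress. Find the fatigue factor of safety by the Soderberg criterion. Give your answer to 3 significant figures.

C = D/d = 42.0/5.2 = 8.0769; K_W = (4C−1)/(4C−4)+0.615/C = 1.1821; K_s = 1+0.5/C = 1.0619
F_a = (F_max−F_min)/2 = 138.5 N; F_m = (F_max+F_min)/2 = 253.5 N
τ_a = K_W·8F_aD/(πd³) = 1.1821 × 105.35 = 124.53 MPa
τ_m = K_s·8F_mD/(πd³) = 1.0619 × 192.82 = 204.76 MPa
Soderberg: 1/n_f = τ_a/S_se + τ_m/S_sy = 124.53/350 + 204.76/616 = 0.35581 + 0.33240 = 0.68821
n_f = 1/0.68821 = 1.453

1.45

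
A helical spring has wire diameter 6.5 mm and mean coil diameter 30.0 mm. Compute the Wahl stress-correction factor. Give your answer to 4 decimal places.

C = D/d = 30.0/6.5 = 4.6154
K_W = (4C−1)/(4C−4) + 0.615/C = 17.462/14.462 + 0.1333 = 1.3407

1.3407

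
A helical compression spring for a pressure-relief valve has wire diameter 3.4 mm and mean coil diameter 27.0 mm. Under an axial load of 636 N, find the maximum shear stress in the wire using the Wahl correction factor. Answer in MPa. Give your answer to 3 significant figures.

Spring index C = D/d = 27.0/3.4 = 7.9412
K_W = (4C−1)/(4C−4) + 0.615/C = 30.765/27.765 + 0.0774 = 1.1855
τ₀ = 8FD/(πd³) = 8·636·27.0/(π·3.4³) = 137376/123.48 = 1112.6 MPa
τ_max = K·τ₀ = 1.1855 × 1112.6 = 1318.9 MPa

1320 MPa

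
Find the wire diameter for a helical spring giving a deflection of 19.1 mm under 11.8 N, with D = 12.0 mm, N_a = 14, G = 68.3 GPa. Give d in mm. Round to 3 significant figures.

Required rate k = F/δ = 11.8/19.1 = 0.6178 N/mm
d = (8D³N_a·k / G)^(1/4) = (8·12.0³·14·0.6178 / (68.3×10³))^0.25
  = (1.7506)^0.25 = 1.1503 mm

1.15 mm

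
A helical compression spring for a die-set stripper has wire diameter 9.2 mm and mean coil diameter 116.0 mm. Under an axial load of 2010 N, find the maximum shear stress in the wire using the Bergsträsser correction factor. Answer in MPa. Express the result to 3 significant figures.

Spring index C = D/d = 116.0/9.2 = 12.6087
K_B = (4C+2)/(4C−3) = 52.435/47.435 = 1.1054
τ₀ = 8FD/(πd³) = 8·2010·116.0/(π·9.2³) = 1.86528e+06/2446.3 = 762.48 MPa
τ_max = K·τ₀ = 1.1054 × 762.48 = 842.86 MPa

843 MPa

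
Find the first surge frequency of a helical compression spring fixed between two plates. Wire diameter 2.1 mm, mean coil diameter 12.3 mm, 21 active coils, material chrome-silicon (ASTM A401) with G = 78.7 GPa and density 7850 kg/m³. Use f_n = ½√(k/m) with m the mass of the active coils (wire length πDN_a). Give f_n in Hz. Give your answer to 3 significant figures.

236 Hz

k = Gd⁴/(8D³N_a) = (78.7×10³)(2.1⁴)/(8·12.3³·21) = 4.8958 N/mm = 4895.8 N/m
Wire length L = πDN_a = π·12.3·21 = 811.47 mm
m = ρ·(πd²/4)·L = 7850 × 3.4636×10⁻⁶ m² × 0.81147 m = 0.022063 kg
f_n = ½√(k/m) = 0.5·√(4895.8/0.022063) = 0.5·√(2.219e+05) = 235.53 Hz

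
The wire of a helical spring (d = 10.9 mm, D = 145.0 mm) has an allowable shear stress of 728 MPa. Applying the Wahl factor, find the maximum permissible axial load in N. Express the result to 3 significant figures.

2310 N

C = D/d = 145.0/10.9 = 13.3028
K_W = (4C−1)/(4C−4) + 0.615/C = 52.211/49.211 + 0.0462 = 1.1072
τ_max = K·8FD/(πd³) → F_max = τ_allow·πd³/(8DK)
F_max = 728·π·10.9³/(8·145.0·1.1072) = 2.9618e+06/1284.3 = 2306.1 N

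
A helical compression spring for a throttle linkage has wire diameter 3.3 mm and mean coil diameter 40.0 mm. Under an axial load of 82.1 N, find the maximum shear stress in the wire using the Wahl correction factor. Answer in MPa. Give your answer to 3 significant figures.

260 MPa

Spring index C = D/d = 40.0/3.3 = 12.1212
K_W = (4C−1)/(4C−4) + 0.615/C = 47.485/44.485 + 0.0507 = 1.1182
τ₀ = 8FD/(πd³) = 8·82.1·40.0/(π·3.3³) = 26272/112.9 = 232.7 MPa
τ_max = K·τ₀ = 1.1182 × 232.7 = 260.2 MPa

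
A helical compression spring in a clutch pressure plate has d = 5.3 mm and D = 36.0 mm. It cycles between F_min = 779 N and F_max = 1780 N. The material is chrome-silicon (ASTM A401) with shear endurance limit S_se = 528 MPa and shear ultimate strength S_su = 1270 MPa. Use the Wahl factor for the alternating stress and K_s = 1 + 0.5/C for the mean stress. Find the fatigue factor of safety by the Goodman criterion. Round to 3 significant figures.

0.726

C = D/d = 36.0/5.3 = 6.7925; K_W = (4C−1)/(4C−4)+0.615/C = 1.2200; K_s = 1+0.5/C = 1.0736
F_a = (F_max−F_min)/2 = 500.5 N; F_m = (F_max+F_min)/2 = 1279.5 N
τ_a = K_W·8F_aD/(πd³) = 1.2200 × 308.19 = 376 MPa
τ_m = K_s·8F_mD/(πd³) = 1.0736 × 787.87 = 845.87 MPa
Goodman: 1/n_f = τ_a/S_se + τ_m/S_su = 376/528 + 845.87/1270 = 0.71212 + 0.66604 = 1.3782
n_f = 1/1.3782 = 0.7256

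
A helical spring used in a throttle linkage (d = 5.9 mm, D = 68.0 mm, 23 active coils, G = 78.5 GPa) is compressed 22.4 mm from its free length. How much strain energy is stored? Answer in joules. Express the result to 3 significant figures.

k = Gd⁴/(8D³N_a) = (78.5×10³)(5.9⁴)/(8·68.0³·23) = 1.6441 N/mm
U = ½kδ² = 0.5 × 1.6441 × 22.4² = 412.48 N·mm = 0.41248 J

0.412 J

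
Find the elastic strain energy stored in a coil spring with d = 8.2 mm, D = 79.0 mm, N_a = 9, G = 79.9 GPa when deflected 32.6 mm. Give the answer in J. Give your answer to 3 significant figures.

5.41 J

k = Gd⁴/(8D³N_a) = (79.9×10³)(8.2⁴)/(8·79.0³·9) = 10.176 N/mm
U = ½kδ² = 0.5 × 10.176 × 32.6² = 5407.5 N·mm = 5.4075 J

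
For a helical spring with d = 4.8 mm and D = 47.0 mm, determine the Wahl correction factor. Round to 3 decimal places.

1.148

C = D/d = 47.0/4.8 = 9.7917
K_W = (4C−1)/(4C−4) + 0.615/C = 38.167/35.167 + 0.0628 = 1.1481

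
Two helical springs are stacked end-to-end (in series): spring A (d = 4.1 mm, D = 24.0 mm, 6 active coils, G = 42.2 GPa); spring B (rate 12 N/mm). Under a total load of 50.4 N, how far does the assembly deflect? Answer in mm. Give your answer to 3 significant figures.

k_A = Gd⁴/(8D³N_a) = (42.2×10³)(4.1⁴)/(8·24.0³·6) = 17.971 N/mm
Series: 1/k_eq = 1/17.971 + 1/12 = 0.13898; k_eq = 7.1954 N/mm
δ = F/k_eq = 50.4/7.1954 = 7.0045 mm

7.00 mm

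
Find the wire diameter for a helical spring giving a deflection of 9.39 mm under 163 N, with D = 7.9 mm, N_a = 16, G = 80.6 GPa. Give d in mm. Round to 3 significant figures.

Required rate k = F/δ = 163/9.39 = 17.359 N/mm
d = (8D³N_a·k / G)^(1/4) = (8·7.9³·16·17.359 / (80.6×10³))^0.25
  = (13.592)^0.25 = 1.9201 mm

1.92 mm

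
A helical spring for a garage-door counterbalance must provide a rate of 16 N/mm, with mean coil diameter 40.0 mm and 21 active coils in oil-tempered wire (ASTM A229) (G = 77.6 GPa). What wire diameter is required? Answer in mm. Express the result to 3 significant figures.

6.86 mm

d = (8D³N_a·k / G)^(1/4) = (8·40.0³·21·16 / (77.6×10³))^0.25
  = (2216.9)^0.25 = 6.8618 mm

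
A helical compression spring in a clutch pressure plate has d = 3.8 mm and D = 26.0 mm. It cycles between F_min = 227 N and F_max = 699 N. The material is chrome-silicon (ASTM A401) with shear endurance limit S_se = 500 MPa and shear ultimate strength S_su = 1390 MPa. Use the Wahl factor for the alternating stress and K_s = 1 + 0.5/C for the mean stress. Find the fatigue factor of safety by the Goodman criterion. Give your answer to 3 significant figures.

0.889

C = D/d = 26.0/3.8 = 6.8421; K_W = (4C−1)/(4C−4)+0.615/C = 1.2183; K_s = 1+0.5/C = 1.0731
F_a = (F_max−F_min)/2 = 236 N; F_m = (F_max+F_min)/2 = 463 N
τ_a = K_W·8F_aD/(πd³) = 1.2183 × 284.76 = 346.91 MPa
τ_m = K_s·8F_mD/(πd³) = 1.0731 × 558.65 = 599.48 MPa
Goodman: 1/n_f = τ_a/S_se + τ_m/S_su = 346.91/500 + 599.48/1390 = 0.69382 + 0.43128 = 1.1251
n_f = 1/1.1251 = 0.8888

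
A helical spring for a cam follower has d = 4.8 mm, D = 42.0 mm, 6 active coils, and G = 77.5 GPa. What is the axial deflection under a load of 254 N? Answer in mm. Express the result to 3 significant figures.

22.0 mm

k = Gd⁴/(8D³N_a) = (77.5×10³)(4.8⁴)/(8·42.0³·6) = 11.569 N/mm
δ = F/k = 254 / 11.569 = 21.956 mm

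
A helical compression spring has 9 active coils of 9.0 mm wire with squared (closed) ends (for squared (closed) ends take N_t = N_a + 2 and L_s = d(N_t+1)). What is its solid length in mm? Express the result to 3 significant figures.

squared (closed) ends: N_t = N_a + 2 = 9 + 2 = 11
L_s = d·(N_t+1) = 9.0 × 12 = 108 mm

108 mm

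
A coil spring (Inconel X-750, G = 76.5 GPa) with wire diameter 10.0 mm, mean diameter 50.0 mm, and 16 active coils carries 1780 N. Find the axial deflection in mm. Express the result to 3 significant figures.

37.2 mm

k = Gd⁴/(8D³N_a) = (76.5×10³)(10.0⁴)/(8·50.0³·16) = 47.812 N/mm
δ = F/k = 1780 / 47.812 = 37.229 mm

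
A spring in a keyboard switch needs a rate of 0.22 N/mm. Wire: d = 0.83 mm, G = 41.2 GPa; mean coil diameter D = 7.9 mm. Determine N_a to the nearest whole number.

23

N_a = Gd⁴/(8D³k) = (41.2×10³ × 0.83⁴)/(8 × 7.9³ × 0.22)
    = 19552.8 / 867.749 = 22.53 → 23 coils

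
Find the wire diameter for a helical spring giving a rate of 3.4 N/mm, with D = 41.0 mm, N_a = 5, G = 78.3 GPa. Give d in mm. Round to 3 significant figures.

3.31 mm

d = (8D³N_a·k / G)^(1/4) = (8·41.0³·5·3.4 / (78.3×10³))^0.25
  = (119.71)^0.25 = 3.3077 mm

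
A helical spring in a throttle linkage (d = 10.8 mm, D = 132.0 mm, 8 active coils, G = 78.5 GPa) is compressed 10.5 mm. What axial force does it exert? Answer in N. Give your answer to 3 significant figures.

k = Gd⁴/(8D³N_a) = (78.5×10³)(10.8⁴)/(8·132.0³·8) = 7.2554 N/mm
F = k·δ = 7.2554 × 10.5 = 76.182 N

76.2 N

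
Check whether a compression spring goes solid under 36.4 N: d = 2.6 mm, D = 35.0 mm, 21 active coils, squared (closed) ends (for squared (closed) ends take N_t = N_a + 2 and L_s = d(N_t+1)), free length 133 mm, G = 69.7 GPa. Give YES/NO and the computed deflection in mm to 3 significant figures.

YES, δ = 82.3 mm

k = Gd⁴/(8D³N_a) = (69.7×10³)(2.6⁴)/(8·35.0³·21) = 0.44219 N/mm
N_t = 23; L_s = 2.6·24 = 62.4 mm; δ_solid = L₀ − L_s = 133 − 62.4 = 70.6 mm
δ = F/k = 36.4/0.44219 = 82.317 mm
δ ≥ δ_solid → spring goes solid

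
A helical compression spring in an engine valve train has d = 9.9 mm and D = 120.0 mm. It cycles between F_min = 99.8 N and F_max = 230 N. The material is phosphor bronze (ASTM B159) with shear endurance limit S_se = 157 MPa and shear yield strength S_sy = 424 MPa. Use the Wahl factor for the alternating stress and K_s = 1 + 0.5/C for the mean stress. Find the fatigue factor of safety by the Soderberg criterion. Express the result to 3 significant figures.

C = D/d = 120.0/9.9 = 12.1212; K_W = (4C−1)/(4C−4)+0.615/C = 1.1182; K_s = 1+0.5/C = 1.0413
F_a = (F_max−F_min)/2 = 65.1 N; F_m = (F_max+F_min)/2 = 164.9 N
τ_a = K_W·8F_aD/(πd³) = 1.1182 × 20.502 = 22.925 MPa
τ_m = K_s·8F_mD/(πd³) = 1.0413 × 51.932 = 54.074 MPa
Soderberg: 1/n_f = τ_a/S_se + τ_m/S_sy = 22.925/157 + 54.074/424 = 0.14602 + 0.12753 = 0.27355
n_f = 1/0.27355 = 3.656

3.66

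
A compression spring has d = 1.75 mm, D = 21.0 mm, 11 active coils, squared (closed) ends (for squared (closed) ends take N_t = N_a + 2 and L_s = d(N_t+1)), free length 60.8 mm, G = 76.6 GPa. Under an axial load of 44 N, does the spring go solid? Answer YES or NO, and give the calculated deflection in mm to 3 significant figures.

YES, δ = 49.9 mm

k = Gd⁴/(8D³N_a) = (76.6×10³)(1.75⁴)/(8·21.0³·11) = 0.88154 N/mm
N_t = 13; L_s = 1.75·14 = 24.5 mm; δ_solid = L₀ − L_s = 60.8 − 24.5 = 36.3 mm
δ = F/k = 44/0.88154 = 49.913 mm
δ ≥ δ_solid → spring goes solid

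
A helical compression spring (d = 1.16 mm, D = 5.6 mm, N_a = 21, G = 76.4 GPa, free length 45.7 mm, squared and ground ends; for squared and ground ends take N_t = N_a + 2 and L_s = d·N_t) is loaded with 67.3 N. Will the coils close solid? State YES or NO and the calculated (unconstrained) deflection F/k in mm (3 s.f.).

k = Gd⁴/(8D³N_a) = (76.4×10³)(1.16⁴)/(8·5.6³·21) = 4.6887 N/mm
N_t = 23; L_s = 1.16·23 = 26.68 mm; δ_solid = L₀ − L_s = 45.7 − 26.68 = 19.02 mm
δ = F/k = 67.3/4.6887 = 14.354 mm
δ < δ_solid → spring does not go solid

NO, δ = 14.4 mm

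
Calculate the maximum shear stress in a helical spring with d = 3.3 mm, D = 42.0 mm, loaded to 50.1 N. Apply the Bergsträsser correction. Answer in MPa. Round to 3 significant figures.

Spring index C = D/d = 42.0/3.3 = 12.7273
K_B = (4C+2)/(4C−3) = 52.909/47.909 = 1.1044
τ₀ = 8FD/(πd³) = 8·50.1·42.0/(π·3.3³) = 16833.6/112.9 = 149.1 MPa
τ_max = K·τ₀ = 1.1044 × 149.1 = 164.66 MPa

165 MPa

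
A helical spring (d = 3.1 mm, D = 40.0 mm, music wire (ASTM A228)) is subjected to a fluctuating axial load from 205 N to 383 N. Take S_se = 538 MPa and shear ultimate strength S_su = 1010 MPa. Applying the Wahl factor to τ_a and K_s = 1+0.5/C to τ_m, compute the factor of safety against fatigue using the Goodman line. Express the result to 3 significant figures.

0.602

C = D/d = 40.0/3.1 = 12.9032; K_W = (4C−1)/(4C−4)+0.615/C = 1.1107; K_s = 1+0.5/C = 1.0388
F_a = (F_max−F_min)/2 = 89 N; F_m = (F_max+F_min)/2 = 294 N
τ_a = K_W·8F_aD/(πd³) = 1.1107 × 304.3 = 337.98 MPa
τ_m = K_s·8F_mD/(πd³) = 1.0388 × 1005.2 = 1044.2 MPa
Goodman: 1/n_f = τ_a/S_se + τ_m/S_su = 337.98/538 + 1044.2/1010 = 0.62821 + 1.03384 = 1.6621
n_f = 1/1.6621 = 0.6017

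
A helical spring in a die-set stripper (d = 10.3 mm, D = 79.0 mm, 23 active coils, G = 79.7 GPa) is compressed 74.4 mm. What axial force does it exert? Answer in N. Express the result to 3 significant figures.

k = Gd⁴/(8D³N_a) = (79.7×10³)(10.3⁴)/(8·79.0³·23) = 9.888 N/mm
F = k·δ = 9.888 × 74.4 = 735.67 N

736 N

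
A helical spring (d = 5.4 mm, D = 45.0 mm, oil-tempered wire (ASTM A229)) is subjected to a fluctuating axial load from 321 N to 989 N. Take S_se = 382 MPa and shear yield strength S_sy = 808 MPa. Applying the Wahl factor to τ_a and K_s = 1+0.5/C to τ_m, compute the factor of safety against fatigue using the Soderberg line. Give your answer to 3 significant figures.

C = D/d = 45.0/5.4 = 8.3333; K_W = (4C−1)/(4C−4)+0.615/C = 1.1761; K_s = 1+0.5/C = 1.0600
F_a = (F_max−F_min)/2 = 334 N; F_m = (F_max+F_min)/2 = 655 N
τ_a = K_W·8F_aD/(πd³) = 1.1761 × 243.06 = 285.86 MPa
τ_m = K_s·8F_mD/(πd³) = 1.0600 × 476.66 = 505.26 MPa
Soderberg: 1/n_f = τ_a/S_se + τ_m/S_sy = 285.86/382 + 505.26/808 = 0.74832 + 0.62533 = 1.3736
n_f = 1/1.3736 = 0.728

0.728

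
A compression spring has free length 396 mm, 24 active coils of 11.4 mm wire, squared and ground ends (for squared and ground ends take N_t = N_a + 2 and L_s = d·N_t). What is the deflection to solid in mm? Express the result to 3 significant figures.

99.6 mm

N_t = 26; L_s = 11.4·26 = 296.4 mm
δ_solid = L₀ − L_s = 396 − 296.4 = 99.6 mm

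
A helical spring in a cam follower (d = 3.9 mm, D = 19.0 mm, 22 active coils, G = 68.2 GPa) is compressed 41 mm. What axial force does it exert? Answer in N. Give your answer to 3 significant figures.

k = Gd⁴/(8D³N_a) = (68.2×10³)(3.9⁴)/(8·19.0³·22) = 13.07 N/mm
F = k·δ = 13.07 × 41 = 535.86 N

536 N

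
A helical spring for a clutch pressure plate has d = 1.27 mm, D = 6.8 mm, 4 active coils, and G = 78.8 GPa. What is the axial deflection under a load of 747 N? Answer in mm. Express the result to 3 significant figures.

k = Gd⁴/(8D³N_a) = (78.8×10³)(1.27⁴)/(8·6.8³·4) = 20.373 N/mm
δ = F/k = 747 / 20.373 = 36.665 mm

36.7 mm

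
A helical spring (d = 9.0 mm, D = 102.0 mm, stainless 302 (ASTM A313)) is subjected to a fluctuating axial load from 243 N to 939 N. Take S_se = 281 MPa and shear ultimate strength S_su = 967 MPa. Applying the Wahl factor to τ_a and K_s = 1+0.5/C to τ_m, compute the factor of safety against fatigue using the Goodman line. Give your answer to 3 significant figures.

C = D/d = 102.0/9.0 = 11.3333; K_W = (4C−1)/(4C−4)+0.615/C = 1.1268; K_s = 1+0.5/C = 1.0441
F_a = (F_max−F_min)/2 = 348 N; F_m = (F_max+F_min)/2 = 591 N
τ_a = K_W·8F_aD/(πd³) = 1.1268 × 123.99 = 139.72 MPa
τ_m = K_s·8F_mD/(πd³) = 1.0441 × 210.57 = 219.86 MPa
Goodman: 1/n_f = τ_a/S_se + τ_m/S_su = 139.72/281 + 219.86/967 = 0.49722 + 0.22736 = 0.72459
n_f = 1/0.72459 = 1.38

1.38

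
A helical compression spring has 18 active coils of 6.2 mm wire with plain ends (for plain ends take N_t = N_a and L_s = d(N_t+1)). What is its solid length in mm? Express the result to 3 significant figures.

118 mm

plain ends: N_t = N_a = 18
L_s = d·(N_t+1) = 6.2 × 19 = 117.8 mm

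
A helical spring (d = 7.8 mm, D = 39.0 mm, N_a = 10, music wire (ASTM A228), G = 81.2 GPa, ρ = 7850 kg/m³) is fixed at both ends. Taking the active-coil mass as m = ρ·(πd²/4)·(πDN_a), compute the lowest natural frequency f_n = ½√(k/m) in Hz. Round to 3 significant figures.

186 Hz

k = Gd⁴/(8D³N_a) = (81.2×10³)(7.8⁴)/(8·39.0³·10) = 63.336 N/mm = 63336 N/m
Wire length L = πDN_a = π·39.0·10 = 1225.2 mm
m = ρ·(πd²/4)·L = 7850 × 47.784×10⁻⁶ m² × 1.2252 m = 0.45958 kg
f_n = ½√(k/m) = 0.5·√(63336/0.45958) = 0.5·√(1.3781e+05) = 185.62 Hz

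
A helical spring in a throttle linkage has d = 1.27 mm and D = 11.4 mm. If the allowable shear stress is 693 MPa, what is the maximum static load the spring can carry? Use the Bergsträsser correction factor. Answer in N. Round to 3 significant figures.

C = D/d = 11.4/1.27 = 8.9764
K_B = (4C+2)/(4C−3) = 37.906/32.906 = 1.1520
τ_max = K·8FD/(πd³) → F_max = τ_allow·πd³/(8DK)
F_max = 693·π·1.27³/(8·11.4·1.1520) = 4459.6/105.06 = 42.449 N

42.4 N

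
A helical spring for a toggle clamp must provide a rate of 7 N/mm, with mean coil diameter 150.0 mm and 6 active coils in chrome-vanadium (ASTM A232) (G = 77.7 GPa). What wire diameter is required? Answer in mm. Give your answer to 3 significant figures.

d = (8D³N_a·k / G)^(1/4) = (8·150.0³·6·7 / (77.7×10³))^0.25
  = (14595)^0.25 = 10.9913 mm

11.0 mm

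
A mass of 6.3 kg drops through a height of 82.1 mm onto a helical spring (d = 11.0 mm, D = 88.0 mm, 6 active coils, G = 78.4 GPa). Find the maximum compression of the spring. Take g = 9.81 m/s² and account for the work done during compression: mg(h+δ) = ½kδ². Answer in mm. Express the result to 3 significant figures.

18.9 mm

k = Gd⁴/(8D³N_a) = (78.4×10³)(11.0⁴)/(8·88.0³·6) = 35.091 N/mm
W = mg = 6.3 × 9.81 = 61.803 N
½kδ² − Wδ − Wh = 0 → δ = (W + √(W² + 2kWh))/k
δ = (61.803 + √(3819.6 + 356107))/35.091 = (61.803 + 599.94)/35.091 = 18.858 mm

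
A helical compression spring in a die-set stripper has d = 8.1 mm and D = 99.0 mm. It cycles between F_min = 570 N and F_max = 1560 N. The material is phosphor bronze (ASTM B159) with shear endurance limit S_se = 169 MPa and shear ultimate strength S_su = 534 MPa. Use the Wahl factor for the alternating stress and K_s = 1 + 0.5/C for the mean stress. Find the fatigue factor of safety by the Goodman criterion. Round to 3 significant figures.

0.394

C = D/d = 99.0/8.1 = 12.2222; K_W = (4C−1)/(4C−4)+0.615/C = 1.1171; K_s = 1+0.5/C = 1.0409
F_a = (F_max−F_min)/2 = 495 N; F_m = (F_max+F_min)/2 = 1065 N
τ_a = K_W·8F_aD/(πd³) = 1.1171 × 234.81 = 262.32 MPa
τ_m = K_s·8F_mD/(πd³) = 1.0409 × 505.21 = 525.88 MPa
Goodman: 1/n_f = τ_a/S_se + τ_m/S_su = 262.32/169 + 525.88/534 = 1.55221 + 0.98478 = 2.537
n_f = 1/2.537 = 0.3942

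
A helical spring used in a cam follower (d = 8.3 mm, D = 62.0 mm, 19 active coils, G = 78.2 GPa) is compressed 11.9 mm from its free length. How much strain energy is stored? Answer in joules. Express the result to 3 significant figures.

k = Gd⁴/(8D³N_a) = (78.2×10³)(8.3⁴)/(8·62.0³·19) = 10.245 N/mm
U = ½kδ² = 0.5 × 10.245 × 11.9² = 725.38 N·mm = 0.72538 J

0.725 J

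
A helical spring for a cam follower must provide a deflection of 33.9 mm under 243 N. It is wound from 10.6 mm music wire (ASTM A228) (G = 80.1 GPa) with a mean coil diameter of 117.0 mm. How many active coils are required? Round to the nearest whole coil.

Required rate k = F/δ = 243/33.9 = 7.1681 N/mm
N_a = Gd⁴/(8D³k) = (80.1×10³ × 10.6⁴)/(8 × 117.0³ × 7.1681)
    = 1.01124e+09 / 9.18447e+07 = 11.01 → 11 coils

11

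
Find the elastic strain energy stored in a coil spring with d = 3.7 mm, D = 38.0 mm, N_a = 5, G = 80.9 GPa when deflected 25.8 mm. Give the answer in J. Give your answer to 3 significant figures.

k = Gd⁴/(8D³N_a) = (80.9×10³)(3.7⁴)/(8·38.0³·5) = 6.9079 N/mm
U = ½kδ² = 0.5 × 6.9079 × 25.8² = 2299.1 N·mm = 2.2991 J

2.30 J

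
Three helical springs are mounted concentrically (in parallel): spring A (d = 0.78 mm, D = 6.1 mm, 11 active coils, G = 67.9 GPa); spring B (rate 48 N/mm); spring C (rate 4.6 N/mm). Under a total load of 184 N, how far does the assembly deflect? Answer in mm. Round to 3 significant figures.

3.42 mm

k_A = Gd⁴/(8D³N_a) = (67.9×10³)(0.78⁴)/(8·6.1³·11) = 1.2583 N/mm
Parallel: k_eq = 1.2583 + 48 + 4.6 = 53.858 N/mm
δ = F/k_eq = 184/53.858 = 3.4164 mm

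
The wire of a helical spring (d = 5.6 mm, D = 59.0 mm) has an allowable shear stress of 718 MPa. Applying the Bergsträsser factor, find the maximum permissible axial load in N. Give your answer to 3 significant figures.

744 N

C = D/d = 59.0/5.6 = 10.5357
K_B = (4C+2)/(4C−3) = 44.143/39.143 = 1.1277
τ_max = K·8FD/(πd³) → F_max = τ_allow·πd³/(8DK)
F_max = 718·π·5.6³/(8·59.0·1.1277) = 3.9613e+05/532.29 = 744.2 N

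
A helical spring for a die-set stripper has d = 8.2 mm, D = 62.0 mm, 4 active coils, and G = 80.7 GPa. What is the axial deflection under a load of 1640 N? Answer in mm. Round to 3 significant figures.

34.3 mm

k = Gd⁴/(8D³N_a) = (80.7×10³)(8.2⁴)/(8·62.0³·4) = 47.841 N/mm
δ = F/k = 1640 / 47.841 = 34.28 mm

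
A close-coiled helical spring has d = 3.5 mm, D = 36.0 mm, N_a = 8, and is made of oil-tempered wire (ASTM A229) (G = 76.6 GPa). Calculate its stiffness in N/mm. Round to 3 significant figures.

k = Gd⁴/(8D³N_a) = (76.6×10³ × 3.5⁴) / (8 × 36.0³ × 8)
  = 1.14948e+07 / 2.98598e+06 = 3.8496 N/mm

3.85 N/mm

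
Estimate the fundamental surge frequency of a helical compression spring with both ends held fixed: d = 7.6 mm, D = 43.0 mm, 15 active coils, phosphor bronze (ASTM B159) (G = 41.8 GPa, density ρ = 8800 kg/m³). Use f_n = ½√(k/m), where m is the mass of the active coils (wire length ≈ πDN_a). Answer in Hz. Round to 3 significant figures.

k = Gd⁴/(8D³N_a) = (41.8×10³)(7.6⁴)/(8·43.0³·15) = 14.617 N/mm = 14617 N/m
Wire length L = πDN_a = π·43.0·15 = 2026.3 mm
m = ρ·(πd²/4)·L = 8800 × 45.365×10⁻⁶ m² × 2.0263 m = 0.80893 kg
f_n = ½√(k/m) = 0.5·√(14617/0.80893) = 0.5·√(18069) = 67.211 Hz

67.2 Hz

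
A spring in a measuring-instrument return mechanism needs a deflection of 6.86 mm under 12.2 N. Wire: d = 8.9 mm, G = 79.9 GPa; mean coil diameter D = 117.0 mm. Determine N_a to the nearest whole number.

22

Required rate k = F/δ = 12.2/6.86 = 1.7784 N/mm
N_a = Gd⁴/(8D³k) = (79.9×10³ × 8.9⁴)/(8 × 117.0³ × 1.7784)
    = 5.01311e+08 / 2.27868e+07 = 22 → 22 coils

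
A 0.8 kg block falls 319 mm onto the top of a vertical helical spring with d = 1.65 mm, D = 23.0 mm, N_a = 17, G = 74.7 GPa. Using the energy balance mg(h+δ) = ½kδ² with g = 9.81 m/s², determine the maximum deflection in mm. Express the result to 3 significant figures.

148 mm

k = Gd⁴/(8D³N_a) = (74.7×10³)(1.65⁴)/(8·23.0³·17) = 0.33461 N/mm
W = mg = 0.8 × 9.81 = 7.848 N
½kδ² − Wδ − Wh = 0 → δ = (W + √(W² + 2kWh))/k
δ = (7.848 + √(61.591 + 1675.38))/0.33461 = (7.848 + 41.677)/0.33461 = 148.01 mm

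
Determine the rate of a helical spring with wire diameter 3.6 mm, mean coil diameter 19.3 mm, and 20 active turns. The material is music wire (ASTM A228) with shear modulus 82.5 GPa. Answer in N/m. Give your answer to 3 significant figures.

k = Gd⁴/(8D³N_a) = (82.5×10³ × 3.6⁴) / (8 × 19.3³ × 20)
  = 1.38568e+07 / 1.15025e+06 = 12.047 N/mm = 12047 N/m

12000 N/m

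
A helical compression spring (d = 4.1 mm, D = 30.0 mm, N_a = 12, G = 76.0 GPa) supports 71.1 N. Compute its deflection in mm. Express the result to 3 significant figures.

k = Gd⁴/(8D³N_a) = (76.0×10³)(4.1⁴)/(8·30.0³·12) = 8.2854 N/mm
δ = F/k = 71.1 / 8.2854 = 8.5813 mm

8.58 mm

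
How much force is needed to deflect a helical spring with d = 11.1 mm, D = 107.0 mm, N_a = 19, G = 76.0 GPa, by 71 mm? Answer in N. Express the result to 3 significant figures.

440 N

k = Gd⁴/(8D³N_a) = (76.0×10³)(11.1⁴)/(8·107.0³·19) = 6.196 N/mm
F = k·δ = 6.196 × 71 = 439.92 N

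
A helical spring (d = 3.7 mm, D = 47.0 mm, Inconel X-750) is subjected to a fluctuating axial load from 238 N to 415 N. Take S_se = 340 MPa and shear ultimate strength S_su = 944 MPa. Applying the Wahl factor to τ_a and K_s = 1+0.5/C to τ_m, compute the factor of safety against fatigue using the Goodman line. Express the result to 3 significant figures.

0.652

C = D/d = 47.0/3.7 = 12.7027; K_W = (4C−1)/(4C−4)+0.615/C = 1.1125; K_s = 1+0.5/C = 1.0394
F_a = (F_max−F_min)/2 = 88.5 N; F_m = (F_max+F_min)/2 = 326.5 N
τ_a = K_W·8F_aD/(πd³) = 1.1125 × 209.11 = 232.64 MPa
τ_m = K_s·8F_mD/(πd³) = 1.0394 × 771.46 = 801.83 MPa
Goodman: 1/n_f = τ_a/S_se + τ_m/S_su = 232.64/340 + 801.83/944 = 0.68422 + 0.84940 = 1.5336
n_f = 1/1.5336 = 0.6521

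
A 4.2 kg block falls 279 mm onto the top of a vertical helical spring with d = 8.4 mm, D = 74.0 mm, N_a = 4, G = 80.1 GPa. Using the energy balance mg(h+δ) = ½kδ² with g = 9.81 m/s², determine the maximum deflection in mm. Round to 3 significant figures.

k = Gd⁴/(8D³N_a) = (80.1×10³)(8.4⁴)/(8·74.0³·4) = 30.754 N/mm
W = mg = 4.2 × 9.81 = 41.202 N
½kδ² − Wδ − Wh = 0 → δ = (W + √(W² + 2kWh))/k
δ = (41.202 + √(1697.6 + 707061))/30.754 = (41.202 + 841.88)/30.754 = 28.714 mm

28.7 mm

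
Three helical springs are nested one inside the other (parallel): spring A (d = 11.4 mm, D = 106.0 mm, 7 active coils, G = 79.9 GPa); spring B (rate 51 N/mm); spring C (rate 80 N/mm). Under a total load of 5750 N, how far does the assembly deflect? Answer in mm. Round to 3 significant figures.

38.0 mm

k_A = Gd⁴/(8D³N_a) = (79.9×10³)(11.4⁴)/(8·106.0³·7) = 20.233 N/mm
Parallel: k_eq = 20.233 + 51 + 80 = 151.23 N/mm
δ = F/k_eq = 5750/151.23 = 38.021 mm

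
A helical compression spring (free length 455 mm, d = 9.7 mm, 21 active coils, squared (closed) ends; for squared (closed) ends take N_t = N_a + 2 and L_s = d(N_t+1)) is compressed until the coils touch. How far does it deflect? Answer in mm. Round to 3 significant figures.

222 mm

N_t = 23; L_s = 9.7·24 = 232.8 mm
δ_solid = L₀ − L_s = 455 − 232.8 = 222.2 mm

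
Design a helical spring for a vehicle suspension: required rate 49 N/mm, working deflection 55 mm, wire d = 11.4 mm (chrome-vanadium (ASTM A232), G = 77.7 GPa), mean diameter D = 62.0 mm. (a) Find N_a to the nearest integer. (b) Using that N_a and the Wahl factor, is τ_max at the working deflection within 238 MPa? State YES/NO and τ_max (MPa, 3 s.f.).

N_a = Gd⁴/(8D³k) = (77.7×10³)(11.4⁴)/(8·62.0³·49) = 14.05 → N_a = 14
Actual rate k = Gd⁴/(8D³·14) = 49.164 N/mm
Working load F = kδ = 49.164·55 = 2704 N
C = 62.0/11.4 = 5.4386; K_W = (4C−1)/(4C−4)+0.615/C = 1.2821
τ_max = K_W·8FD/(πd³) = 1.2821·288.16 = 369.43 MPa
τ_max > 238 MPa → exceeds allowable

(a) 14 coils; (b) NO, τ_max = 369 MPa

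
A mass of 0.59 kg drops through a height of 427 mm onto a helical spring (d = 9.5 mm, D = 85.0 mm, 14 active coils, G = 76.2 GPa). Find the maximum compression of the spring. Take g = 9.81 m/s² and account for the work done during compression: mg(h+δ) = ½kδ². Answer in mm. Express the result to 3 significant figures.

k = Gd⁴/(8D³N_a) = (76.2×10³)(9.5⁴)/(8·85.0³·14) = 9.0235 N/mm
W = mg = 0.59 × 9.81 = 5.7879 N
½kδ² − Wδ − Wh = 0 → δ = (W + √(W² + 2kWh))/k
δ = (5.7879 + √(33.5 + 44601.9))/9.0235 = (5.7879 + 211.27)/9.0235 = 24.055 mm

24.1 mm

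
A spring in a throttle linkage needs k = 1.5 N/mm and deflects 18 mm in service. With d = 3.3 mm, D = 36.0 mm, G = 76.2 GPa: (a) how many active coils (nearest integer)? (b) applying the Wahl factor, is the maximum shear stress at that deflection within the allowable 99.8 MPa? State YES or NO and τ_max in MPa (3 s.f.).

N_a = Gd⁴/(8D³k) = (76.2×10³)(3.3⁴)/(8·36.0³·1.5) = 16.14 → N_a = 16
Actual rate k = Gd⁴/(8D³·16) = 1.5132 N/mm
Working load F = kδ = 1.5132·18 = 27.237 N
C = 36.0/3.3 = 10.9091; K_W = (4C−1)/(4C−4)+0.615/C = 1.1321
τ_max = K_W·8FD/(πd³) = 1.1321·69.481 = 78.657 MPa
τ_max ≤ 99.8 MPa → acceptable

(a) 16 coils; (b) YES, τ_max = 78.7 MPa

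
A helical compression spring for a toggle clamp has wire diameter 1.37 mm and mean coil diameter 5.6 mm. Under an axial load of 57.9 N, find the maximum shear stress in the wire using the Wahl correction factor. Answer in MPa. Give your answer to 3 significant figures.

Spring index C = D/d = 5.6/1.37 = 4.0876
K_W = (4C−1)/(4C−4) + 0.615/C = 15.350/12.350 + 0.1505 = 1.3934
τ₀ = 8FD/(πd³) = 8·57.9·5.6/(π·1.37³) = 2593.92/8.0781 = 321.1 MPa
τ_max = K·τ₀ = 1.3934 × 321.1 = 447.41 MPa

447 MPa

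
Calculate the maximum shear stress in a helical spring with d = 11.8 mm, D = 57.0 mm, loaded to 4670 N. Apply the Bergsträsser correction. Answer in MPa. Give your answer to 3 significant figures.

539 MPa

Spring index C = D/d = 57.0/11.8 = 4.8305
K_B = (4C+2)/(4C−3) = 21.322/16.322 = 1.3063
τ₀ = 8FD/(πd³) = 8·4670·57.0/(π·11.8³) = 2.12952e+06/5161.7 = 412.56 MPa
τ_max = K·τ₀ = 1.3063 × 412.56 = 538.94 MPa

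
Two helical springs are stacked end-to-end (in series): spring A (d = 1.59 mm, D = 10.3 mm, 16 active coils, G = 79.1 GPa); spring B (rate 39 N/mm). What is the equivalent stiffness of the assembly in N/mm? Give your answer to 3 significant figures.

k_A = Gd⁴/(8D³N_a) = (79.1×10³)(1.59⁴)/(8·10.3³·16) = 3.6145 N/mm
Series: 1/k_eq = 1/3.6145 + 1/39 = 0.30231; k_eq = 3.3079 N/mm

3.31 N/mm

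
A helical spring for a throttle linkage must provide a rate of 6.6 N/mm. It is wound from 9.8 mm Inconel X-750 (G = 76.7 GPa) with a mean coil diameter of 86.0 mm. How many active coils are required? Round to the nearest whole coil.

N_a = Gd⁴/(8D³k) = (76.7×10³ × 9.8⁴)/(8 × 86.0³ × 6.6)
    = 7.07456e+08 / 3.35838e+07 = 21.07 → 21 coils

21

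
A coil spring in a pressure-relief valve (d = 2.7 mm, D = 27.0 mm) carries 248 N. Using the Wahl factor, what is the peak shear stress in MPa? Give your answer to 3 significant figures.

Spring index C = D/d = 27.0/2.7 = 10.0000
K_W = (4C−1)/(4C−4) + 0.615/C = 39.000/36.000 + 0.0615 = 1.1448
τ₀ = 8FD/(πd³) = 8·248·27.0/(π·2.7³) = 53568/61.836 = 866.29 MPa
τ_max = K·τ₀ = 1.1448 × 866.29 = 991.76 MPa

992 MPa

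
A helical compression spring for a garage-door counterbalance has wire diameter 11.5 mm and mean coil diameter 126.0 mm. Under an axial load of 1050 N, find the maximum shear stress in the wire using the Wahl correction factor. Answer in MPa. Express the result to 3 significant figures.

251 MPa

Spring index C = D/d = 126.0/11.5 = 10.9565
K_W = (4C−1)/(4C−4) + 0.615/C = 42.826/39.826 + 0.0561 = 1.1315
τ₀ = 8FD/(πd³) = 8·1050·126.0/(π·11.5³) = 1.0584e+06/4778 = 221.52 MPa
τ_max = K·τ₀ = 1.1315 × 221.52 = 250.64 MPa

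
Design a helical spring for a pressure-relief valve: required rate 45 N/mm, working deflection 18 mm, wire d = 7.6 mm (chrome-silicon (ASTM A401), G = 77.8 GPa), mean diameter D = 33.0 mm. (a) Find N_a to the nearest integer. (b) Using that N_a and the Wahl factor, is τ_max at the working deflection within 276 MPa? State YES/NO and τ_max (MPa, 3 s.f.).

N_a = Gd⁴/(8D³k) = (77.8×10³)(7.6⁴)/(8·33.0³·45) = 20.06 → N_a = 20
Actual rate k = Gd⁴/(8D³·20) = 45.141 N/mm
Working load F = kδ = 45.141·18 = 812.54 N
C = 33.0/7.6 = 4.3421; K_W = (4C−1)/(4C−4)+0.615/C = 1.3660
τ_max = K_W·8FD/(πd³) = 1.3660·155.55 = 212.48 MPa
τ_max ≤ 276 MPa → acceptable

(a) 20 coils; (b) YES, τ_max = 212 MPa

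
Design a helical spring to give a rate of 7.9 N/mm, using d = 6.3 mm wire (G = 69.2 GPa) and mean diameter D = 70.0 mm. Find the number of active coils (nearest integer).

5

N_a = Gd⁴/(8D³k) = (69.2×10³ × 6.3⁴)/(8 × 70.0³ × 7.9)
    = 1.0901e+08 / 2.16776e+07 = 5.029 → 5 coils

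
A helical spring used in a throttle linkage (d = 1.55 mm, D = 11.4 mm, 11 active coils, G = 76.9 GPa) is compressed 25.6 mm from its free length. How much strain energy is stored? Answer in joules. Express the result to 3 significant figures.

k = Gd⁴/(8D³N_a) = (76.9×10³)(1.55⁴)/(8·11.4³·11) = 3.4045 N/mm
U = ½kδ² = 0.5 × 3.4045 × 25.6² = 1115.6 N·mm = 1.1156 J

1.12 J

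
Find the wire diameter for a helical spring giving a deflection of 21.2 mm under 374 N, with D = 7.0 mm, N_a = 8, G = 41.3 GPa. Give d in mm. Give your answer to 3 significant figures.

Required rate k = F/δ = 374/21.2 = 17.642 N/mm
d = (8D³N_a·k / G)^(1/4) = (8·7.0³·8·17.642 / (41.3×10³))^0.25
  = (9.3769)^0.25 = 1.7499 mm

1.75 mm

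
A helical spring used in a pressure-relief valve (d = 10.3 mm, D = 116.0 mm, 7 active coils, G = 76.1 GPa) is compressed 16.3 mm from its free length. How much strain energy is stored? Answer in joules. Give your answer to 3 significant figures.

1.30 J

k = Gd⁴/(8D³N_a) = (76.1×10³)(10.3⁴)/(8·116.0³·7) = 9.7988 N/mm
U = ½kδ² = 0.5 × 9.7988 × 16.3² = 1301.7 N·mm = 1.3017 J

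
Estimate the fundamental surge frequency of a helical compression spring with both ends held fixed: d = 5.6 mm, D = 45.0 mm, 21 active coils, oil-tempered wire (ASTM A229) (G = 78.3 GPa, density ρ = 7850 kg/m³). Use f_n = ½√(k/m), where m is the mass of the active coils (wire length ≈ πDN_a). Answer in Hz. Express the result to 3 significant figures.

46.8 Hz

k = Gd⁴/(8D³N_a) = (78.3×10³)(5.6⁴)/(8·45.0³·21) = 5.03 N/mm = 5030 N/m
Wire length L = πDN_a = π·45.0·21 = 2968.8 mm
m = ρ·(πd²/4)·L = 7850 × 24.63×10⁻⁶ m² × 2.9688 m = 0.57401 kg
f_n = ½√(k/m) = 0.5·√(5030/0.57401) = 0.5·√(8762.9) = 46.805 Hz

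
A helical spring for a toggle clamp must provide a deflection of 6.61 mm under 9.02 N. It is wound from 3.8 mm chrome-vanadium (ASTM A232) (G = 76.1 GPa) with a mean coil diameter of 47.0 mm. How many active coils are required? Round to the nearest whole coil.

14

Required rate k = F/δ = 9.02/6.61 = 1.3646 N/mm
N_a = Gd⁴/(8D³k) = (76.1×10³ × 3.8⁴)/(8 × 47.0³ × 1.3646)
    = 1.58679e+07 / 1.13341e+06 = 14 → 14 coils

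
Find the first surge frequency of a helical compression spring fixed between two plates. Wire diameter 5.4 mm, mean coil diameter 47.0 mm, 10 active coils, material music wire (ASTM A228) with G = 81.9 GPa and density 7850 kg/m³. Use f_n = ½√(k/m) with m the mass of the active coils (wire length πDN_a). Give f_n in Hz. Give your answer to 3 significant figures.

k = Gd⁴/(8D³N_a) = (81.9×10³)(5.4⁴)/(8·47.0³·10) = 8.3845 N/mm = 8384.5 N/m
Wire length L = πDN_a = π·47.0·10 = 1476.5 mm
m = ρ·(πd²/4)·L = 7850 × 22.902×10⁻⁶ m² × 1.4765 m = 0.26546 kg
f_n = ½√(k/m) = 0.5·√(8384.5/0.26546) = 0.5·√(31585) = 88.861 Hz

88.9 Hz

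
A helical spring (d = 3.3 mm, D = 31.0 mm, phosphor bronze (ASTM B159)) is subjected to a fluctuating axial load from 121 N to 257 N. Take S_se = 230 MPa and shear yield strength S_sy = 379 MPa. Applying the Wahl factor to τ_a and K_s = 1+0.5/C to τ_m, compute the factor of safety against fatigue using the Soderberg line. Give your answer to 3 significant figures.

C = D/d = 31.0/3.3 = 9.3939; K_W = (4C−1)/(4C−4)+0.615/C = 1.1548; K_s = 1+0.5/C = 1.0532
F_a = (F_max−F_min)/2 = 68 N; F_m = (F_max+F_min)/2 = 189 N
τ_a = K_W·8F_aD/(πd³) = 1.1548 × 149.37 = 172.5 MPa
τ_m = K_s·8F_mD/(πd³) = 1.0532 × 415.17 = 437.26 MPa
Soderberg: 1/n_f = τ_a/S_se + τ_m/S_sy = 172.5/230 + 437.26/379 = 0.74999 + 1.15373 = 1.9037
n_f = 1/1.9037 = 0.5253

0.525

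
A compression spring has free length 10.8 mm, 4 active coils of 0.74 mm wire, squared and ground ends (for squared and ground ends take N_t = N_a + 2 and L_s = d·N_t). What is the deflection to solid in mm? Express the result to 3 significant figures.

N_t = 6; L_s = 0.74·6 = 4.44 mm
δ_solid = L₀ − L_s = 10.8 − 4.44 = 6.36 mm

6.36 mm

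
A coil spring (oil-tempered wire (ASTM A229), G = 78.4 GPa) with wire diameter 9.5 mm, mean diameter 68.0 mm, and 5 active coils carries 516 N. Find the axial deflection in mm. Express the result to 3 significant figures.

k = Gd⁴/(8D³N_a) = (78.4×10³)(9.5⁴)/(8·68.0³·5) = 50.772 N/mm
δ = F/k = 516 / 50.772 = 10.163 mm

10.2 mm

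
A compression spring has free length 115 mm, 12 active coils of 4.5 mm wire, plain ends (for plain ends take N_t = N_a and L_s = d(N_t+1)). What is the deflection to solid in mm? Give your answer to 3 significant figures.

56.5 mm

N_t = 12; L_s = 4.5·13 = 58.5 mm
δ_solid = L₀ − L_s = 115 − 58.5 = 56.5 mm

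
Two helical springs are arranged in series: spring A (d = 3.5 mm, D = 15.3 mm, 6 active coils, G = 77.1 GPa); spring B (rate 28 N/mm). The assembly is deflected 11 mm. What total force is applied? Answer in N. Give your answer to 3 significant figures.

k_A = Gd⁴/(8D³N_a) = (77.1×10³)(3.5⁴)/(8·15.3³·6) = 67.299 N/mm
Series: 1/k_eq = 1/67.299 + 1/28 = 0.050573; k_eq = 19.773 N/mm
F = k_eq·δ = 19.773·11 = 217.51 N

218 N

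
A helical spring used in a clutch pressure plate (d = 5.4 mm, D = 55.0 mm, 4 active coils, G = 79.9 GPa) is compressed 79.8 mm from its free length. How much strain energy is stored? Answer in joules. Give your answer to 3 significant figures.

40.6 J

k = Gd⁴/(8D³N_a) = (79.9×10³)(5.4⁴)/(8·55.0³·4) = 12.761 N/mm
U = ½kδ² = 0.5 × 12.761 × 79.8² = 40631 N·mm = 40.631 J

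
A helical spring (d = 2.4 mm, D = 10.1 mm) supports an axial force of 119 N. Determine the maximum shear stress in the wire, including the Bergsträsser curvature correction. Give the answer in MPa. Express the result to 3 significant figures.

Spring index C = D/d = 10.1/2.4 = 4.2083
K_B = (4C+2)/(4C−3) = 18.833/13.833 = 1.3614
τ₀ = 8FD/(πd³) = 8·119·10.1/(π·2.4³) = 9615.2/43.429 = 221.4 MPa
τ_max = K·τ₀ = 1.3614 × 221.4 = 301.42 MPa

301 MPa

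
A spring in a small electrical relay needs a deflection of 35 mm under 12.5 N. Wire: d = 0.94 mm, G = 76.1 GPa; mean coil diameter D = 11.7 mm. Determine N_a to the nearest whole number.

Required rate k = F/δ = 12.5/35 = 0.35714 N/mm
N_a = Gd⁴/(8D³k) = (76.1×10³ × 0.94⁴)/(8 × 11.7³ × 0.35714)
    = 59415 / 4576.04 = 12.98 → 13 coils

13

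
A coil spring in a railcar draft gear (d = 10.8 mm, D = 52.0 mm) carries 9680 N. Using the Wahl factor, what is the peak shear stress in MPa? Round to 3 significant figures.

Spring index C = D/d = 52.0/10.8 = 4.8148
K_W = (4C−1)/(4C−4) + 0.615/C = 18.259/15.259 + 0.1277 = 1.3243
τ₀ = 8FD/(πd³) = 8·9680·52.0/(π·10.8³) = 4.02688e+06/3957.5 = 1017.5 MPa
τ_max = K·τ₀ = 1.3243 × 1017.5 = 1347.5 MPa

1350 MPa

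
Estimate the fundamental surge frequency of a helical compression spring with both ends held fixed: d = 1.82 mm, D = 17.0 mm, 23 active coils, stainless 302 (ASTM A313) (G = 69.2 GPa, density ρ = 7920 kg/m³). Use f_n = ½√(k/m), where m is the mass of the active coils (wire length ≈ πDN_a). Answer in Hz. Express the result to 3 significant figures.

k = Gd⁴/(8D³N_a) = (69.2×10³)(1.82⁴)/(8·17.0³·23) = 0.8399 N/mm = 839.9 N/m
Wire length L = πDN_a = π·17.0·23 = 1228.4 mm
m = ρ·(πd²/4)·L = 7920 × 2.6016×10⁻⁶ m² × 1.2284 m = 0.02531 kg
f_n = ½√(k/m) = 0.5·√(839.9/0.02531) = 0.5·√(33185) = 91.084 Hz

91.1 Hz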